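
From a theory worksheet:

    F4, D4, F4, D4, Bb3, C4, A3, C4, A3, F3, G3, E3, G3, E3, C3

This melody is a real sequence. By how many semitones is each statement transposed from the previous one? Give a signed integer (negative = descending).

Taking 5-note groups, the heads are F4, C4, G3: the pattern moves down a 4th.
Counting half-steps from F4 to C4: -5.

-5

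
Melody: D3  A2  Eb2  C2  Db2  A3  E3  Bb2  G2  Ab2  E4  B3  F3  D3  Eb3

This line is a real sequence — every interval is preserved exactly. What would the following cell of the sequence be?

Taking 5-note groups, the heads are D3, A3, E4: the pattern moves up a 5th.
Statement 4 starts on B4 and keeps the same exact contour: B4 F#4 C4 A3 Bb3.

B4 F#4 C4 A3 Bb3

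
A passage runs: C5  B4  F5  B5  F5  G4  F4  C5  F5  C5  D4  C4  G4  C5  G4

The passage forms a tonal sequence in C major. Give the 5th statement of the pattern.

E3 D3 A3 D4 A3

With a 5-note motive the entries are C5, G4, D4, each down a 4th from the previous.
Carrying on: A3 → E3.
From E3 the diatonic shape gives E3 D3 A3 D4 A3.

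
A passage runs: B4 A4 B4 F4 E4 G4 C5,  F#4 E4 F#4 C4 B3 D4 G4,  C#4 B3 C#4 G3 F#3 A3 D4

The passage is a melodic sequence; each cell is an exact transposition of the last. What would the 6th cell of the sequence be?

A#2 G#2 A#2 E2 D#2 F#2 B2

The 7-note cells begin on B4, F#4, C#4 — each down a 4th from the last.
Extending down a 4th: G#3 → D#3 → A#2.
Statement 6 starts on A#2 and keeps the same exact contour: A#2 G#2 A#2 E2 D#2 F#2 B2.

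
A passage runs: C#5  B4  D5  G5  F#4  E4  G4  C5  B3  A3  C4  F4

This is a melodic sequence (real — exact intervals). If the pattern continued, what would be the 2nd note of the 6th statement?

The unit is 4 notes. Position-2 pitches of the 3 shown cells: B4, E4, A3.
Each moves down a 5th. Continuing: D3 → G2 → C2.

C2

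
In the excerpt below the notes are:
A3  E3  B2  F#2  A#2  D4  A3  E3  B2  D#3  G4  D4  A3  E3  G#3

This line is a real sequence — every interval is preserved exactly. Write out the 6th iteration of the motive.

Bb5 F5 C5 G4 B4

With a 5-note motive the entries are A3, D4, G4, each up a 4th from the previous.
Extending up a 4th: C5 → F5 → Bb5.
Statement 6 starts on Bb5 and keeps the same exact contour: Bb5 F5 C5 G4 B4.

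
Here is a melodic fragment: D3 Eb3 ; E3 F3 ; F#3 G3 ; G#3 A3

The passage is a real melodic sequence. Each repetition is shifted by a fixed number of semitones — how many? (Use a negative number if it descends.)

2

The 2-note cells begin on D3, E3, F#3, G#3 — each up a 2nd from the last.
Counting half-steps from D3 to E3: 2.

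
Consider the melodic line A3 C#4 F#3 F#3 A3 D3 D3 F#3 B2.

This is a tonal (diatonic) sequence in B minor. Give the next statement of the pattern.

Taking 3-note groups, the heads are A3, F#3, D3: the pattern moves down a 3rd.
Statement 4 starts on B2 and keeps the same diatonic contour: B2 D3 G2.

B2 D3 G2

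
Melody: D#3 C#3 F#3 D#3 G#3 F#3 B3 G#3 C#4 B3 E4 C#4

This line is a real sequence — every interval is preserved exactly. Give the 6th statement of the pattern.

E5 D5 G5 E5

Taking 4-note groups, the heads are D#3, G#3, C#4: the pattern moves up a 4th.
Carrying on: F#4 → B4 → E5.
From E5 the exact shape gives E5 D5 G5 E5.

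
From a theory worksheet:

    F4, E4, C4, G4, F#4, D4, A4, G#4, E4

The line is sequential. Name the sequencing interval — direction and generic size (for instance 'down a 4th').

up a 2nd

Taking 3-note groups, the heads are F4, G4, A4: the pattern moves up a 2nd.
F4 to G4 is up a 2nd.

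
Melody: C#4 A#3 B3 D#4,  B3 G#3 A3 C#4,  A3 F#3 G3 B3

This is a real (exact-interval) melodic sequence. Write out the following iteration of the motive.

G3 E3 F3 A3

With a 4-note motive the entries are C#4, B3, A3, each down a 2nd from the previous.
Statement 4 starts on G3 and keeps the same exact contour: G3 E3 F3 A3.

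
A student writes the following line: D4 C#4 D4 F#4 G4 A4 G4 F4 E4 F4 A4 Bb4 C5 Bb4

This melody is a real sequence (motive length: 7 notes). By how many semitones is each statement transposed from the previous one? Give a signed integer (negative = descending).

3

Unit = 7 notes; the statements start on D4, F4, moving up a 3rd each time.
D4 to F4 spans +3 semitones.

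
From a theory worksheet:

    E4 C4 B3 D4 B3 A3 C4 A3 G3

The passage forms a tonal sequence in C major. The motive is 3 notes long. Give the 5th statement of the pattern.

With a 3-note motive the entries are E4, D4, C4, each down a 2nd from the previous.
Extending down a 2nd: B3 → A3.
From A3 the diatonic shape gives A3 F3 E3.

A3 F3 E3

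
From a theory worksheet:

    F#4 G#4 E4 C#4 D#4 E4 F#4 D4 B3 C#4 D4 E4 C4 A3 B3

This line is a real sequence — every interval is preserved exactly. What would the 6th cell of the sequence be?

Taking 5-note groups, the heads are F#4, E4, D4: the pattern moves down a 2nd.
Extending down a 2nd: C4 → Bb3 → Ab3.
From Ab3 the exact shape gives Ab3 Bb3 Gb3 Eb3 F3.

Ab3 Bb3 Gb3 Eb3 F3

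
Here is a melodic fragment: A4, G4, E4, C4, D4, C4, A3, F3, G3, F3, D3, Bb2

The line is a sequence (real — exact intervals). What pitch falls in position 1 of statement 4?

C3

With 4-note cells, note 1 of each statement runs A4, D4, G3.
From G3, down a 5th gives C3.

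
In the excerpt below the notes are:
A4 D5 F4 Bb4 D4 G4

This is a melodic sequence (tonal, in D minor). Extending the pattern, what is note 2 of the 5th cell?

C4

Grouping in 2s, the 2nd note of each cell is D5, Bb4, G4.
Carrying that down a 3rd forward: E4 → C4.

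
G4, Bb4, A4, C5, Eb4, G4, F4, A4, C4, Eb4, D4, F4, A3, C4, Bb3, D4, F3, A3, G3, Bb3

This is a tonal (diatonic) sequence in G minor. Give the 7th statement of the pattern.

Taking 4-note groups, the heads are G4, Eb4, C4, A3, F3: the pattern moves down a 3rd.
Extending down a 3rd: D3 → Bb2.
So cell 7 is Bb2 D3 C3 Eb3.

Bb2 D3 C3 Eb3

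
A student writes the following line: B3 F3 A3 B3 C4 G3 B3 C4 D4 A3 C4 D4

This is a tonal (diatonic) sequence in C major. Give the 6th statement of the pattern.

G4 D4 F4 G4

Taking 4-note groups, the heads are B3, C4, D4: the pattern moves up a 2nd.
Continuing the starts: E4 → F4 → G4.
So cell 6 is G4 D4 F4 G4.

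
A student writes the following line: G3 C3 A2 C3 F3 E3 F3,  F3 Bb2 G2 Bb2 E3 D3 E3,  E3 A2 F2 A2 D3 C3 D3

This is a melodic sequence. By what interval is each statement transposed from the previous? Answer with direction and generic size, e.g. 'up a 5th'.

down a 2nd

With a 7-note motive the entries are G3, F3, E3, each down a 2nd from the previous.
G3 to F3 is down a 2nd.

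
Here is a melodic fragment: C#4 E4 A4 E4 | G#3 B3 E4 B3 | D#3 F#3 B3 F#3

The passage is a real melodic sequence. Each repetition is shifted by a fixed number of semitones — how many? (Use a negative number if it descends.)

-5

Unit = 4 notes; the statements start on C#4, G#3, D#3, moving down a 4th each time.
Counting half-steps from C#4 to G#3: -5.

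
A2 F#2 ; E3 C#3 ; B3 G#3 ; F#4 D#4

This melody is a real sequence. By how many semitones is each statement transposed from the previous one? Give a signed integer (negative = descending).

Unit = 2 notes; the statements start on A2, E3, B3, F#4, moving up a 5th each time.
A2 to E3 spans +7 semitones.

7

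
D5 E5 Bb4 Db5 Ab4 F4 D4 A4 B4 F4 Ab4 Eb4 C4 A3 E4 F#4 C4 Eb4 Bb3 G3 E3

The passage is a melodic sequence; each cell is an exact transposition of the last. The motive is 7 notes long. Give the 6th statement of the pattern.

C#3 D#3 A2 C3 G2 E2 C#2

With a 7-note motive the entries are D5, A4, E4, each down a 4th from the previous.
Carrying on: B3 → F#3 → C#3.
So cell 6 is C#3 D#3 A2 C3 G2 E2 C#2.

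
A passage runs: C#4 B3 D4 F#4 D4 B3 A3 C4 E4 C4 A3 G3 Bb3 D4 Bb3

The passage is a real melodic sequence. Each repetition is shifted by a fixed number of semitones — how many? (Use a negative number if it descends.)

-2

Unit = 5 notes; the statements start on C#4, B3, A3, moving down a 2nd each time.
C#4 to B3 spans -2 semitones.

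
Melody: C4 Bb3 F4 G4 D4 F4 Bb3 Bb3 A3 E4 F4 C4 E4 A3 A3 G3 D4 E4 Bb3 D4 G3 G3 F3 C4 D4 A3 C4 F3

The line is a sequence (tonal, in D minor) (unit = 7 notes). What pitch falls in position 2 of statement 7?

Grouping in 7s, the 2nd note of each cell is Bb3, A3, G3, F3.
Extending down a 2nd: E3 → D3 → C3.

C3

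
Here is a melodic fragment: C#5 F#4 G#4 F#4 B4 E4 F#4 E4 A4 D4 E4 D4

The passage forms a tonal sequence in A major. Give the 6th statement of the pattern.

The 4-note cells begin on C#5, B4, A4 — each down a 2nd from the last.
Extending down a 2nd: G#4 → F#4 → E4.
From E4 the diatonic shape gives E4 A3 B3 A3.

E4 A3 B3 A3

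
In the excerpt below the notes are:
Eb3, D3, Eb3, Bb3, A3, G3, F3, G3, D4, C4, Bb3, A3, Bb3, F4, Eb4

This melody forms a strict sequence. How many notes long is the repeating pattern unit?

15 notes total. Splitting into 3 groups of 5:
Eb3 D3 Eb3 Bb3 A3 | G3 F3 G3 D4 C4 | Bb3 A3 Bb3 F4 Eb4
Each cell is the previous one up a 3rd — so the unit is 5 notes.

5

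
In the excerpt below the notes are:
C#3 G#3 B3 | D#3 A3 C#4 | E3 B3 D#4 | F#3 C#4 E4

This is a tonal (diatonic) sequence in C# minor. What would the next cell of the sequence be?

The 3-note cells begin on C#3, D#3, E3, F#3 — each up a 2nd from the last.
From G#3 the diatonic shape gives G#3 D#4 F#4.

G#3 D#4 F#4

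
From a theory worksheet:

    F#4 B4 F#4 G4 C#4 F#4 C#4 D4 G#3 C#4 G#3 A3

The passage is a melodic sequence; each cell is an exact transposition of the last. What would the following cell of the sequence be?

Unit = 4 notes; the statements start on F#4, C#4, G#3, moving down a 4th each time.
From D#3 the exact shape gives D#3 G#3 D#3 E3.

D#3 G#3 D#3 E3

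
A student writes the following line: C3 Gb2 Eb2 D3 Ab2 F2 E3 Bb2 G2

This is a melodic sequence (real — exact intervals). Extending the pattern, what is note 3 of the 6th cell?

C#3

The unit is 3 notes. Position-3 pitches of the 3 shown cells: Eb2, F2, G2.
Carrying that up a 2nd forward: A2 → B2 → C#3.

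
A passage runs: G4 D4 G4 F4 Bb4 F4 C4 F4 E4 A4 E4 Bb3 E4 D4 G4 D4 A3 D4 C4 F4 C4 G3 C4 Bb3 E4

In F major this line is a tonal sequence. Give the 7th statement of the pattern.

A3 E3 A3 G3 C4

Unit = 5 notes; the statements start on G4, F4, E4, D4, C4, moving down a 2nd each time.
Carrying on: Bb3 → A3.
From A3 the diatonic shape gives A3 E3 A3 G3 C4.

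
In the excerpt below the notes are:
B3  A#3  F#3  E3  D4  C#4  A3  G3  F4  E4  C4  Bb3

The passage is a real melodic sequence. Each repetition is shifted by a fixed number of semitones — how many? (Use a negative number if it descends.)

Unit = 4 notes; the statements start on B3, D4, F4, moving up a 3rd each time.
B3 to D4 spans +3 semitones.

3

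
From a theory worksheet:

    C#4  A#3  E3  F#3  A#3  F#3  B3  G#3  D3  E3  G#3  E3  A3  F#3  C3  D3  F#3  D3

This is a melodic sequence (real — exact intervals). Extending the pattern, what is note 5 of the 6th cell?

C3

With 6-note cells, note 5 of each statement runs A#3, G#3, F#3.
Each moves down a 2nd. Continuing: E3 → D3 → C3.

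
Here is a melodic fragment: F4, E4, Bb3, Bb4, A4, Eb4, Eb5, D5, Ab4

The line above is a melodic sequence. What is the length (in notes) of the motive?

3

Try groups of 3 (3 cells in 9 notes):
F4 E4 Bb3 | Bb4 A4 Eb4 | Eb5 D5 Ab4
That's a consistent up a 4th shift per cell, and no other grouping gives one.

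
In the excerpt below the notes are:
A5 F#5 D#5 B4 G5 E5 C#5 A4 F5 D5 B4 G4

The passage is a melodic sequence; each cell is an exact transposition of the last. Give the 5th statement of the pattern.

With a 4-note motive the entries are A5, G5, F5, each down a 2nd from the previous.
Carrying on: Eb5 → Db5.
So cell 5 is Db5 Bb4 G4 Eb4.

Db5 Bb4 G4 Eb4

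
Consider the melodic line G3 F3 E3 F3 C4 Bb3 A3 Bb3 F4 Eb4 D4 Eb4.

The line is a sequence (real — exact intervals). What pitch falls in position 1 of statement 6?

Ab5

The unit is 4 notes. Position-1 pitches of the 3 shown cells: G3, C4, F4.
Carrying that up a 4th forward: Bb4 → Eb5 → Ab5.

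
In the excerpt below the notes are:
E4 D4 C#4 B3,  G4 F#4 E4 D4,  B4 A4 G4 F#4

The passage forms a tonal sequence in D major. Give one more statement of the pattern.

Unit = 4 notes; the statements start on E4, G4, B4, moving up a 3rd each time.
From D5 the diatonic shape gives D5 C#5 B4 A4.

D5 C#5 B4 A4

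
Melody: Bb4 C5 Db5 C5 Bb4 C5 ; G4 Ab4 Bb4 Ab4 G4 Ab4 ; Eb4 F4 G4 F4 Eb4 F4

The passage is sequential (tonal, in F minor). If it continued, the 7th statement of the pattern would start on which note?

Db3

Unit = 6 notes; the statements start on Bb4, G4, Eb4, moving down a 3rd each time.
Extending the heads down a 3rd: C4 → Ab3 → F3 → Db3.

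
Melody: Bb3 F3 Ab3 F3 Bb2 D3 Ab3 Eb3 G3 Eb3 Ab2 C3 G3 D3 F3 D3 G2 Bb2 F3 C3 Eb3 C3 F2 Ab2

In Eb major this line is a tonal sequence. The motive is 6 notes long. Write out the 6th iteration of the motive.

The 6-note cells begin on Bb3, Ab3, G3, F3 — each down a 2nd from the last.
Carrying on: Eb3 → D3.
From D3 the diatonic shape gives D3 Ab2 C3 Ab2 D2 F2.

D3 Ab2 C3 Ab2 D2 F2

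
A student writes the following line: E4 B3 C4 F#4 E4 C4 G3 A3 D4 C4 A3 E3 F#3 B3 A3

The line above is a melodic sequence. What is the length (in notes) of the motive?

There are 15 notes; a 5-note unit gives 3 cells:
E4 B3 C4 F#4 E4 | C4 G3 A3 D4 C4 | A3 E3 F#3 B3 A3
Every group is a transposition down a 3rd of the one before; no shorter unit works.

5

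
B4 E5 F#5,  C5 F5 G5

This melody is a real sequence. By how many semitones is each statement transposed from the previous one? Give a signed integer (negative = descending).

The 3-note cells begin on B4, C5 — each up a 2nd from the last.
B4 to C5 spans +1 semitones.

1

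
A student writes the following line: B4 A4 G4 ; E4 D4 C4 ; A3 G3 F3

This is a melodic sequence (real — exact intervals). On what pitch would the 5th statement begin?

With a 3-note motive the entries are B4, E4, A3, each down a 5th from the previous.
Extending the heads down a 5th: D3 → G2.

G2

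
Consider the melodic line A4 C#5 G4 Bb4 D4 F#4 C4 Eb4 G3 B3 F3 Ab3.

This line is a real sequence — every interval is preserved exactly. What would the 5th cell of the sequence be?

F2 A2 Eb2 Gb2

The 4-note cells begin on A4, D4, G3 — each down a 5th from the last.
Continuing the starts: C3 → F2.
Statement 5 starts on F2 and keeps the same exact contour: F2 A2 Eb2 Gb2.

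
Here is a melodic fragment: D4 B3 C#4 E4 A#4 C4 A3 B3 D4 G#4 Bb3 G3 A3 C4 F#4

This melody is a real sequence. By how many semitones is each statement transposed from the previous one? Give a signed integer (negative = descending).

Unit = 5 notes; the statements start on D4, C4, Bb3, moving down a 2nd each time.
D4 to C4 spans -2 semitones.

-2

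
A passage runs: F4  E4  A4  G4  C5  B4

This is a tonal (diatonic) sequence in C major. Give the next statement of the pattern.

With a 2-note motive the entries are F4, A4, C5, each up a 3rd from the previous.
From E5 the diatonic shape gives E5 D5.

E5 D5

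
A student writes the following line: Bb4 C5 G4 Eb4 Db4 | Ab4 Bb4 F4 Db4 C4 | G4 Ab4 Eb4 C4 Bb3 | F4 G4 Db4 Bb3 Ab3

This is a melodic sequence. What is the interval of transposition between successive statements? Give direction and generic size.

The 5-note cells begin on Bb4, Ab4, G4, F4 — each down a 2nd from the last.
From Bb4 to Ab4: down a 2nd.

down a 2nd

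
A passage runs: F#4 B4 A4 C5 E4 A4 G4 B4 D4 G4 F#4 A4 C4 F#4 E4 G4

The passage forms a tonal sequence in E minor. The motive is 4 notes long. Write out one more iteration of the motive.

B3 E4 D4 F#4

With a 4-note motive the entries are F#4, E4, D4, C4, each down a 2nd from the previous.
Statement 5 starts on B3 and keeps the same diatonic contour: B3 E4 D4 F#4.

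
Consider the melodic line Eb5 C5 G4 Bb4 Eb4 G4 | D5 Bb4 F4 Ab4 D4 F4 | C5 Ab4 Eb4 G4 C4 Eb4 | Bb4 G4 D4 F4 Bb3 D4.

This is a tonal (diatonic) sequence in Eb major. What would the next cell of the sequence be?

The 6-note cells begin on Eb5, D5, C5, Bb4 — each down a 2nd from the last.
So cell 5 is Ab4 F4 C4 Eb4 Ab3 C4.

Ab4 F4 C4 Eb4 Ab3 C4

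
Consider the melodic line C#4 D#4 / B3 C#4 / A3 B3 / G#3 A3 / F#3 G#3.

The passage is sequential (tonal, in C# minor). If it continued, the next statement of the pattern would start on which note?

Unit = 2 notes; the statements start on C#4, B3, A3, G#3, F#3, moving down a 2nd each time.
One more step down a 2nd gives E3.

E3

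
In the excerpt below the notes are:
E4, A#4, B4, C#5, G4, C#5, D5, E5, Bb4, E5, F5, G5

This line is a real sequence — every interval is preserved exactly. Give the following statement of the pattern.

Db5 G5 Ab5 Bb5

Taking 4-note groups, the heads are E4, G4, Bb4: the pattern moves up a 3rd.
Statement 4 starts on Db5 and keeps the same exact contour: Db5 G5 Ab5 Bb5.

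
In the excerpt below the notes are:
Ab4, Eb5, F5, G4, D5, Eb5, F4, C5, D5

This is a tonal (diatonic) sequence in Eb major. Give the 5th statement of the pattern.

D4 Ab4 Bb4

With a 3-note motive the entries are Ab4, G4, F4, each down a 2nd from the previous.
Carrying on: Eb4 → D4.
So cell 5 is D4 Ab4 Bb4.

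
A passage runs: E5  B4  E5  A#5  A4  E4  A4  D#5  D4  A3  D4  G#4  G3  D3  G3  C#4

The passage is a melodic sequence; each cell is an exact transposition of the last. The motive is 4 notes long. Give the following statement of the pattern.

C3 G2 C3 F#3

Taking 4-note groups, the heads are E5, A4, D4, G3: the pattern moves down a 5th.
So cell 5 is C3 G2 C3 F#3.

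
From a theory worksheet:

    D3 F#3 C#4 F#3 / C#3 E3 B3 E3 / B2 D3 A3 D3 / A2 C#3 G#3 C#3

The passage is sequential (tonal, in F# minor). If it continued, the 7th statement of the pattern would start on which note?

E2

Taking 4-note groups, the heads are D3, C#3, B2, A2: the pattern moves down a 2nd.
Extending the heads down a 2nd: G#2 → F#2 → E2.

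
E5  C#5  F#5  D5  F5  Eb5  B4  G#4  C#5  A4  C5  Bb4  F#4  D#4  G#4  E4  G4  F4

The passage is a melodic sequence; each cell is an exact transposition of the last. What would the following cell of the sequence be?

Taking 6-note groups, the heads are E5, B4, F#4: the pattern moves down a 4th.
Statement 4 starts on C#4 and keeps the same exact contour: C#4 A#3 D#4 B3 D4 C4.

C#4 A#3 D#4 B3 D4 C4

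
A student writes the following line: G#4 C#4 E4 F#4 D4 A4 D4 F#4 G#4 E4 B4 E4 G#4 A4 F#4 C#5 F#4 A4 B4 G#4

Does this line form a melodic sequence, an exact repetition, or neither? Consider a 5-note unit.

sequence

Each 5-note cell is the previous one transposed up a 2nd.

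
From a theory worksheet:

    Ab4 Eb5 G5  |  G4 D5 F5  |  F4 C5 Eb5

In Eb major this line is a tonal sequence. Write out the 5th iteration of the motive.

With a 3-note motive the entries are Ab4, G4, F4, each down a 2nd from the previous.
Continuing the starts: Eb4 → D4.
Statement 5 starts on D4 and keeps the same diatonic contour: D4 Ab4 C5.

D4 Ab4 C5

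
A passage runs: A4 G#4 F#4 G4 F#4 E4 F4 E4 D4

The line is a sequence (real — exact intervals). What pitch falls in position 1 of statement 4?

Eb4

Grouping in 3s, the 1st note of each cell is A4, G4, F4.
One more down a 2nd gives Eb4.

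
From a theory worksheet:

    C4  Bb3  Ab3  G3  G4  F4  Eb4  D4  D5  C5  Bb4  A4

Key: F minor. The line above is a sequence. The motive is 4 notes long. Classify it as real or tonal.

Each cell has the same semitone pattern (-2, -2, -1) — intervals are preserved exactly.
And D4 lies outside F minor, so the sequence is real rather than tonal.

real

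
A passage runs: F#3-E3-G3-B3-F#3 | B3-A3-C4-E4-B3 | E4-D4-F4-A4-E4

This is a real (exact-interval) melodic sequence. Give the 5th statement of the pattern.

With a 5-note motive the entries are F#3, B3, E4, each up a 4th from the previous.
Carrying on: A4 → D5.
So cell 5 is D5 C5 Eb5 G5 D5.

D5 C5 Eb5 G5 D5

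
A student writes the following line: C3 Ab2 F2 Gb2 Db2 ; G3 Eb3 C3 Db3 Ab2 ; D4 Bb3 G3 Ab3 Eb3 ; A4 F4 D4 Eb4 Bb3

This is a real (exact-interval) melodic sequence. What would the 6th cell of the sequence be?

B5 G5 E5 F5 C5

With a 5-note motive the entries are C3, G3, D4, A4, each up a 5th from the previous.
Continuing the starts: E5 → B5.
From B5 the exact shape gives B5 G5 E5 F5 C5.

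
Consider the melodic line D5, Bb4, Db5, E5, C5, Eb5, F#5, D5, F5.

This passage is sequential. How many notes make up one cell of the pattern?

There are 9 notes; a 3-note unit gives 3 cells:
D5 Bb4 Db5 | E5 C5 Eb5 | F#5 D5 F5
Each cell is the previous one up a 2nd — so the unit is 3 notes.

3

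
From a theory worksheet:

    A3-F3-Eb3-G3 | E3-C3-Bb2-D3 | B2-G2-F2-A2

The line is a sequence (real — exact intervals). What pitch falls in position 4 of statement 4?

E2

The unit is 4 notes. Position-4 pitches of the 3 shown cells: G3, D3, A2.
From A2, down a 4th gives E2.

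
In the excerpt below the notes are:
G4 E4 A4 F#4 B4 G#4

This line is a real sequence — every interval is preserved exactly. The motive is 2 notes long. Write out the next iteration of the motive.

C#5 A#4

With a 2-note motive the entries are G4, A4, B4, each up a 2nd from the previous.
From C#5 the exact shape gives C#5 A#4.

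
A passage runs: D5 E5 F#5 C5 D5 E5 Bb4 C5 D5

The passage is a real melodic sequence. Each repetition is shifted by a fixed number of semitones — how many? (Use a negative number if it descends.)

-2

With a 3-note motive the entries are D5, C5, Bb4, each down a 2nd from the previous.
D5→C5 is 72 − 74 = -2 semitones.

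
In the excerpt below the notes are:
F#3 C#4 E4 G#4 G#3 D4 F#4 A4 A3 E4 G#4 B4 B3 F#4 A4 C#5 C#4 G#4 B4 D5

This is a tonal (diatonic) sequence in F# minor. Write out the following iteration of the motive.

With a 4-note motive the entries are F#3, G#3, A3, B3, C#4, each up a 2nd from the previous.
From D4 the diatonic shape gives D4 A4 C#5 E5.

D4 A4 C#5 E5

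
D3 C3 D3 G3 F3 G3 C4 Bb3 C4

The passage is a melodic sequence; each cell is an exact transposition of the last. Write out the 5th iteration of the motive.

Bb4 Ab4 Bb4

With a 3-note motive the entries are D3, G3, C4, each up a 4th from the previous.
Continuing the starts: F4 → Bb4.
From Bb4 the exact shape gives Bb4 Ab4 Bb4.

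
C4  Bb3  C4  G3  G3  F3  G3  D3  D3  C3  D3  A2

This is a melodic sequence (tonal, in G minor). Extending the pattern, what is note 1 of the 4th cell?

A2

With 4-note cells, note 1 of each statement runs C4, G3, D3.
From D3, down a 4th gives A2.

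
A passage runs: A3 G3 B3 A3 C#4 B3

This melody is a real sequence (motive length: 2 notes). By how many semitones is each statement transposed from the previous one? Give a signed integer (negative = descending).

The 2-note cells begin on A3, B3, C#4 — each up a 2nd from the last.
A3 to B3 spans +2 semitones.

2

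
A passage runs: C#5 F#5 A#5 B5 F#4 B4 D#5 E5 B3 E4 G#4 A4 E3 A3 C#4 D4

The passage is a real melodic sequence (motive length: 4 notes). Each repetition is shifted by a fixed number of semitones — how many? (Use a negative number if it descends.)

Unit = 4 notes; the statements start on C#5, F#4, B3, E3, moving down a 5th each time.
C#5→F#4 is 66 − 73 = -7 semitones.

-7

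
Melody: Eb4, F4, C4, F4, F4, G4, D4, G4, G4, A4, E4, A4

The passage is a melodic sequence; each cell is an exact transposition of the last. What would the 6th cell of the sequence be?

Unit = 4 notes; the statements start on Eb4, F4, G4, moving up a 2nd each time.
Extending up a 2nd: A4 → B4 → C#5.
Statement 6 starts on C#5 and keeps the same exact contour: C#5 D#5 A#4 D#5.

C#5 D#5 A#4 D#5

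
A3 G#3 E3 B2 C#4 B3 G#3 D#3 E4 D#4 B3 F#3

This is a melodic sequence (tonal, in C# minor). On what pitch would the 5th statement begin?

B4

The 4-note cells begin on A3, C#4, E4 — each up a 3rd from the last.
Extending the heads up a 3rd: G#4 → B4.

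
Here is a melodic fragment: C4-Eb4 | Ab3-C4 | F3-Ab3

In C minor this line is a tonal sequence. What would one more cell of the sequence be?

With a 2-note motive the entries are C4, Ab3, F3, each down a 3rd from the previous.
So cell 4 is D3 F3.

D3 F3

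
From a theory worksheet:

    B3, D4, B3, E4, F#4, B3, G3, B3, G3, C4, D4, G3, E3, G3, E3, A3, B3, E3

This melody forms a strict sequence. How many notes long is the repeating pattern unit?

6

There are 18 notes; a 6-note unit gives 3 cells:
B3 D4 B3 E4 F#4 B3 | G3 B3 G3 C4 D4 G3 | E3 G3 E3 A3 B3 E3
Each cell is the previous one down a 3rd — so the unit is 6 notes.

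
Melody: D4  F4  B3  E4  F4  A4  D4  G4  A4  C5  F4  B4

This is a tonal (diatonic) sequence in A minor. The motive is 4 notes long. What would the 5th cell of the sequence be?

E5 G5 C5 F5

Taking 4-note groups, the heads are D4, F4, A4: the pattern moves up a 3rd.
Continuing the starts: C5 → E5.
Statement 5 starts on E5 and keeps the same diatonic contour: E5 G5 C5 F5.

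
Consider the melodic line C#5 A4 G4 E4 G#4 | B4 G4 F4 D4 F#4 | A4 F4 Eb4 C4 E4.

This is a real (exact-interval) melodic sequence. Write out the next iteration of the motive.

The 5-note cells begin on C#5, B4, A4 — each down a 2nd from the last.
Statement 4 starts on G4 and keeps the same exact contour: G4 Eb4 Db4 Bb3 D4.

G4 Eb4 Db4 Bb3 D4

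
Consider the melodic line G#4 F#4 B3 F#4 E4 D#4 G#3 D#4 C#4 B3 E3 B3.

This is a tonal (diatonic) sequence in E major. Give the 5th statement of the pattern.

With a 4-note motive the entries are G#4, E4, C#4, each down a 3rd from the previous.
Continuing the starts: A3 → F#3.
So cell 5 is F#3 E3 A2 E3.

F#3 E3 A2 E3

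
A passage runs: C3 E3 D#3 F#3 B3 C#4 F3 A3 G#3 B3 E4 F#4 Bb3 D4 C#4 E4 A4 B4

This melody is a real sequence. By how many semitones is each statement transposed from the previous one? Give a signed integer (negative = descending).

5

Taking 6-note groups, the heads are C3, F3, Bb3: the pattern moves up a 4th.
Counting half-steps from C3 to F3: 5.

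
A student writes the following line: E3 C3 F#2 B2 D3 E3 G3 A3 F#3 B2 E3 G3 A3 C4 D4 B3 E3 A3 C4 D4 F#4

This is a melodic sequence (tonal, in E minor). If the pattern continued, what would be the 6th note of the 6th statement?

F#5

The unit is 7 notes. Position-6 pitches of the 3 shown cells: E3, A3, D4.
Carrying that up a 4th forward: G4 → C5 → F#5.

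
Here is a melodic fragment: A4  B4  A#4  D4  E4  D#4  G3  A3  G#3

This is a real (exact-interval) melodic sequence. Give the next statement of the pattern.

C3 D3 C#3

Taking 3-note groups, the heads are A4, D4, G3: the pattern moves down a 5th.
So cell 4 is C3 D3 C#3.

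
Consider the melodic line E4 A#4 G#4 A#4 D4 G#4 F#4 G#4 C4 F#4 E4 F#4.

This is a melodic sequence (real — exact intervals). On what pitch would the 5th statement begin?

Ab3

With a 4-note motive the entries are E4, D4, C4, each down a 2nd from the previous.
Continuing: Bb3 → Ab3. Statement 5 starts on Ab3.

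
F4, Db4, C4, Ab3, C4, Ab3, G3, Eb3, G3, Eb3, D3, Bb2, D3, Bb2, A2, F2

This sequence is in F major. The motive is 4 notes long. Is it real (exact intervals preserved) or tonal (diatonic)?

Each cell has the same semitone pattern (-4, -1, -4) — intervals are preserved exactly.
And Db4 lies outside F major, so the sequence is real rather than tonal.

real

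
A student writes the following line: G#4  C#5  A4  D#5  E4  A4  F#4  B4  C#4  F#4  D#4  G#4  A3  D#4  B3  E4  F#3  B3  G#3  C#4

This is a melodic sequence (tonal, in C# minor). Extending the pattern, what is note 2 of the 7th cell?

The unit is 4 notes. Position-2 pitches of the 5 shown cells: C#5, A4, F#4, D#4, B3.
Extending down a 3rd: G#3 → E3.

E3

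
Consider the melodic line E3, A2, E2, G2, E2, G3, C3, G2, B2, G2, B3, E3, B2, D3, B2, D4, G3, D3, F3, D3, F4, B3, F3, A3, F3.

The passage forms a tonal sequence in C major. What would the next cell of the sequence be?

With a 5-note motive the entries are E3, G3, B3, D4, F4, each up a 3rd from the previous.
Statement 6 starts on A4 and keeps the same diatonic contour: A4 D4 A3 C4 A3.

A4 D4 A3 C4 A3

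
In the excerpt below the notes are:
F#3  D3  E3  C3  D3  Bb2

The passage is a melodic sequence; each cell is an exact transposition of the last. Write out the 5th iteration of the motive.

With a 2-note motive the entries are F#3, E3, D3, each down a 2nd from the previous.
Continuing the starts: C3 → Bb2.
Statement 5 starts on Bb2 and keeps the same exact contour: Bb2 Gb2.

Bb2 Gb2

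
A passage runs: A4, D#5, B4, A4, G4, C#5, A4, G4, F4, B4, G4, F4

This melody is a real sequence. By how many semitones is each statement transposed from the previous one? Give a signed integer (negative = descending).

Unit = 4 notes; the statements start on A4, G4, F4, moving down a 2nd each time.
A4→G4 is 67 − 69 = -2 semitones.

-2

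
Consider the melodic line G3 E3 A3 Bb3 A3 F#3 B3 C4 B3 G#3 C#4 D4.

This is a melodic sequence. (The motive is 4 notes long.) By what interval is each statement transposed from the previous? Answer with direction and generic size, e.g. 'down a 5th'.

up a 2nd

Taking 4-note groups, the heads are G3, A3, B3: the pattern moves up a 2nd.
G3 to A3 is up a 2nd.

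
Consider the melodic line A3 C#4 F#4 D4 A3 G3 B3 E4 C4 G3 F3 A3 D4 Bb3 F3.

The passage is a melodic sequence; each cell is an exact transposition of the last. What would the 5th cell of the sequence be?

The 5-note cells begin on A3, G3, F3 — each down a 2nd from the last.
Continuing the starts: Eb3 → Db3.
Statement 5 starts on Db3 and keeps the same exact contour: Db3 F3 Bb3 Gb3 Db3.

Db3 F3 Bb3 Gb3 Db3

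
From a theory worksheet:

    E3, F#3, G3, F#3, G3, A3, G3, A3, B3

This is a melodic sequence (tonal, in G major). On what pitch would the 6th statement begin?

Taking 3-note groups, the heads are E3, F#3, G3: the pattern moves up a 2nd.
Extending the heads up a 2nd: A3 → B3 → C4.

C4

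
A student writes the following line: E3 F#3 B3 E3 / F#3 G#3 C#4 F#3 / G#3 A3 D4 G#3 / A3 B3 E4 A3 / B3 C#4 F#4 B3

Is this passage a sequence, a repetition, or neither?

Each 4-note cell is the previous one transposed up a 2nd.

sequence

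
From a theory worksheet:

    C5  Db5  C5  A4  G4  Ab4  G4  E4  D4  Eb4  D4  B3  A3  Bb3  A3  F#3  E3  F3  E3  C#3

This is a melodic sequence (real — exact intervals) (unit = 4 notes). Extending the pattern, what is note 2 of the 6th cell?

C3

Grouping in 4s, the 2nd note of each cell is Db5, Ab4, Eb4, Bb3, F3.
Each moves down a 4th; the next is C3.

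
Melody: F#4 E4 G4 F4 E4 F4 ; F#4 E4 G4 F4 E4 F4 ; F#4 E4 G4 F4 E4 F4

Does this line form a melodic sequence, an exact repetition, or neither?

Each 6-note cell is identical (F#4 E4 G4 F4 E4 F4), restated at the same pitch.

repetition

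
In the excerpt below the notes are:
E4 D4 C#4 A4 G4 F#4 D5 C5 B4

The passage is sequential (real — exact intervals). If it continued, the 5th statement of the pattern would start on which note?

The 3-note cells begin on E4, A4, D5 — each up a 4th from the last.
Extending the heads up a 4th: G5 → C6.

C6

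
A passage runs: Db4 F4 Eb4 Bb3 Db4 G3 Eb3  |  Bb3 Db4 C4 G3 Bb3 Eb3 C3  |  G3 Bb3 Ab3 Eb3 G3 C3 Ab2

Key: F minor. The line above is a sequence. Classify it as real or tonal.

Every note is diatonic to F minor.
Cell 1 has +4 semitones from note 1 to 2, but cell 2 has +3 — the interval quality changes while the contour stays the same, which is the hallmark of a tonal sequence.

tonal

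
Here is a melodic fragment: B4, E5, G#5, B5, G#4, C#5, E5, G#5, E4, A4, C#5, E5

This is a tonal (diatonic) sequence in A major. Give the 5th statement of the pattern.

Taking 4-note groups, the heads are B4, G#4, E4: the pattern moves down a 3rd.
Carrying on: C#4 → A3.
So cell 5 is A3 D4 F#4 A4.

A3 D4 F#4 A4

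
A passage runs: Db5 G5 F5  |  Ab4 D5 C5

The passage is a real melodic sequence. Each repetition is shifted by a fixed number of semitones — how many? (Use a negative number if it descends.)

Unit = 3 notes; the statements start on Db5, Ab4, moving down a 4th each time.
Counting half-steps from Db5 to Ab4: -5.

-5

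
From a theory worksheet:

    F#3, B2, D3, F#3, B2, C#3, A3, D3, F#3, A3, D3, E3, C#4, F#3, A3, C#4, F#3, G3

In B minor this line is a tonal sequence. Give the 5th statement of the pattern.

Unit = 6 notes; the statements start on F#3, A3, C#4, moving up a 3rd each time.
Carrying on: E4 → G4.
So cell 5 is G4 C#4 E4 G4 C#4 D4.

G4 C#4 E4 G4 C#4 D4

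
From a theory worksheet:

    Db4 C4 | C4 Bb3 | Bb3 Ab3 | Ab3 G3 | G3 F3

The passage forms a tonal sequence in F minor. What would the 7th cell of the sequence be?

With a 2-note motive the entries are Db4, C4, Bb3, Ab3, G3, each down a 2nd from the previous.
Extending down a 2nd: F3 → Eb3.
From Eb3 the diatonic shape gives Eb3 Db3.

Eb3 Db3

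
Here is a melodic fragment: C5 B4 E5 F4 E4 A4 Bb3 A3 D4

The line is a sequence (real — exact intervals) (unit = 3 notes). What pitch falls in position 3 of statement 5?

C3

With 3-note cells, note 3 of each statement runs E5, A4, D4.
Each moves down a 5th. Continuing: G3 → C3.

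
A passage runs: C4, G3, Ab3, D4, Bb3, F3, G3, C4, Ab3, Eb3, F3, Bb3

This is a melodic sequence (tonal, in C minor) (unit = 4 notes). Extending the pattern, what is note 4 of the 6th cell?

F3

With 4-note cells, note 4 of each statement runs D4, C4, Bb3.
Extending down a 2nd: Ab3 → G3 → F3.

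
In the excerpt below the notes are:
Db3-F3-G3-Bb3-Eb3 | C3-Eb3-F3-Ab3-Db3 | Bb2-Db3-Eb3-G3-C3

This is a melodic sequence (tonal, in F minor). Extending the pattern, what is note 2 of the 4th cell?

C3

With 5-note cells, note 2 of each statement runs F3, Eb3, Db3.
One more down a 2nd gives C3.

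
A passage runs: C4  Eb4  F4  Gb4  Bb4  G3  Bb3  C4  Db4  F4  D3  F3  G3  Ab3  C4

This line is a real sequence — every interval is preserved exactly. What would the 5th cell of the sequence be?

E2 G2 A2 Bb2 D3

Taking 5-note groups, the heads are C4, G3, D3: the pattern moves down a 4th.
Continuing the starts: A2 → E2.
Statement 5 starts on E2 and keeps the same exact contour: E2 G2 A2 Bb2 D3.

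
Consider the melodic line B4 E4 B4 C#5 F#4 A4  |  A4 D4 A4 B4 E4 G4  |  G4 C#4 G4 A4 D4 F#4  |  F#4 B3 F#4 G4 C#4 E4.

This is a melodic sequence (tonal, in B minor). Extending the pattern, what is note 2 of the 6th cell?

Grouping in 6s, the 2nd note of each cell is E4, D4, C#4, B3.
Extending down a 2nd: A3 → G3.

G3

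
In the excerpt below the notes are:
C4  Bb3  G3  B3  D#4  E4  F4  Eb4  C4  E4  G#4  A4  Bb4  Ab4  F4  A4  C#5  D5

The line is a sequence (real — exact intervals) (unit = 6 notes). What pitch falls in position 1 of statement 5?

Ab5

The unit is 6 notes. Position-1 pitches of the 3 shown cells: C4, F4, Bb4.
Carrying that up a 4th forward: Eb5 → Ab5.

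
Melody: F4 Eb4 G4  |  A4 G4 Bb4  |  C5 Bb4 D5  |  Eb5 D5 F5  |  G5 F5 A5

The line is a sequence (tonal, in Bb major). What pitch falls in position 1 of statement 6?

Bb5

Grouping in 3s, the 1st note of each cell is F4, A4, C5, Eb5, G5.
Each moves up a 3rd; the next is Bb5.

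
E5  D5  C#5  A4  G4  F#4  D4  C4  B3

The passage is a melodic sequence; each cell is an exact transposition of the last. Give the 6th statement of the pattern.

With a 3-note motive the entries are E5, A4, D4, each down a 5th from the previous.
Carrying on: G3 → C3 → F2.
So cell 6 is F2 Eb2 D2.

F2 Eb2 D2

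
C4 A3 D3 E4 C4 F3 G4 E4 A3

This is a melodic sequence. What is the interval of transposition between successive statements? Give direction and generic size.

up a 3rd

The 3-note cells begin on C4, E4, G4 — each up a 3rd from the last.
C4 to E4 is up a 3rd.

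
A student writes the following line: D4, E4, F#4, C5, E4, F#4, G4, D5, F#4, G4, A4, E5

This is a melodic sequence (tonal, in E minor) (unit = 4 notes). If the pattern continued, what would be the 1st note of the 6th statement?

With 4-note cells, note 1 of each statement runs D4, E4, F#4.
Extending up a 2nd: G4 → A4 → B4.

B4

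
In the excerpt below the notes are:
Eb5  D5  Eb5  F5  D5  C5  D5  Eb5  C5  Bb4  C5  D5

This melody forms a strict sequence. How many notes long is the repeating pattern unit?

12 notes total. Splitting into 3 groups of 4:
Eb5 D5 Eb5 F5 | D5 C5 D5 Eb5 | C5 Bb4 C5 D5
Each cell is the previous one down a 2nd — so the unit is 4 notes.

4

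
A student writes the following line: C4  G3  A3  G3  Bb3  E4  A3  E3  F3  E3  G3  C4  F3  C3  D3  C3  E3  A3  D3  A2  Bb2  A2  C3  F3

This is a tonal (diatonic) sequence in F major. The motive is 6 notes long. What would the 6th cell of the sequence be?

Unit = 6 notes; the statements start on C4, A3, F3, D3, moving down a 3rd each time.
Carrying on: Bb2 → G2.
So cell 6 is G2 D2 E2 D2 F2 Bb2.

G2 D2 E2 D2 F2 Bb2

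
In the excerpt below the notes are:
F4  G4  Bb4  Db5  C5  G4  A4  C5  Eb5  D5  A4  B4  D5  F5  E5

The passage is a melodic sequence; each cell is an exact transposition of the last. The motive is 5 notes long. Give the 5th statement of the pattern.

C#5 D#5 F#5 A5 G#5

The 5-note cells begin on F4, G4, A4 — each up a 2nd from the last.
Continuing the starts: B4 → C#5.
Statement 5 starts on C#5 and keeps the same exact contour: C#5 D#5 F#5 A5 G#5.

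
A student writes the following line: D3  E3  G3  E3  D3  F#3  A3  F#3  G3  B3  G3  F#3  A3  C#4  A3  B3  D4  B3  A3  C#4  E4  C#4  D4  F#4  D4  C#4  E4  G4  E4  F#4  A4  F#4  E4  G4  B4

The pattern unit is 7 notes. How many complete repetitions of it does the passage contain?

5

35 notes in groups of 7 gives 35/7 = 5 statements.
Starts: D3, F#3, A3, C#4, E4 — each up a 3rd.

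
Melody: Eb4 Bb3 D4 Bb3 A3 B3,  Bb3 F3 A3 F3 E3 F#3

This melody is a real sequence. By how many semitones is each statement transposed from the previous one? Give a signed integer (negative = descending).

-5

Unit = 6 notes; the statements start on Eb4, Bb3, moving down a 4th each time.
Counting half-steps from Eb4 to Bb3: -5.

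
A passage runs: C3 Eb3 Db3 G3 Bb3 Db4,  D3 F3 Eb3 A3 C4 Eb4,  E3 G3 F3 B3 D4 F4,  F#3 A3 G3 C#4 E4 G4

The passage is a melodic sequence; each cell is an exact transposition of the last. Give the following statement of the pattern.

The 6-note cells begin on C3, D3, E3, F#3 — each up a 2nd from the last.
From G#3 the exact shape gives G#3 B3 A3 D#4 F#4 A4.

G#3 B3 A3 D#4 F#4 A4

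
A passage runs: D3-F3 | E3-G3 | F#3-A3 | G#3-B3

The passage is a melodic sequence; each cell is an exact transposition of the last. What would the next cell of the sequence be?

With a 2-note motive the entries are D3, E3, F#3, G#3, each up a 2nd from the previous.
From A#3 the exact shape gives A#3 C#4.

A#3 C#4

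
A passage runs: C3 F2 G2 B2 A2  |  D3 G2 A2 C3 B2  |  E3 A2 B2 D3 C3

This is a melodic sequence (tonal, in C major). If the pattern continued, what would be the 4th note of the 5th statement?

F3

Grouping in 5s, the 4th note of each cell is B2, C3, D3.
Each moves up a 2nd. Continuing: E3 → F3.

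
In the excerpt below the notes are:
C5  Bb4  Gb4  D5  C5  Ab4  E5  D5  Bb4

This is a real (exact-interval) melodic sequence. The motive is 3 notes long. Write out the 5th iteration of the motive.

G#5 F#5 D5

Taking 3-note groups, the heads are C5, D5, E5: the pattern moves up a 2nd.
Extending up a 2nd: F#5 → G#5.
Statement 5 starts on G#5 and keeps the same exact contour: G#5 F#5 D5.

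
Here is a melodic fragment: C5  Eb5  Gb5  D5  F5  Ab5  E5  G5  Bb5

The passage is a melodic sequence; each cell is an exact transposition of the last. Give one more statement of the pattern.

F#5 A5 C6

Taking 3-note groups, the heads are C5, D5, E5: the pattern moves up a 2nd.
So cell 4 is F#5 A5 C6.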